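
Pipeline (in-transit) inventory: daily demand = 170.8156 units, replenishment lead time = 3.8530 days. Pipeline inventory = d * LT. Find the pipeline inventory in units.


Pipeline = 170.8156 * 3.8530 = 658.1525

658.1525 units


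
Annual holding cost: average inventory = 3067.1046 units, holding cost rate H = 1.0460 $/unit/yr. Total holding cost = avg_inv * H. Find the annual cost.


Cost = 3067.1046 * 1.0460 = 3208.1914

3208.1914 $/yr


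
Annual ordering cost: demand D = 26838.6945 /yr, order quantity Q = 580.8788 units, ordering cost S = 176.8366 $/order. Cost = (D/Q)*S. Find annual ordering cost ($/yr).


Number of orders = D/Q = 46.2036
Cost = 46.2036 * 176.8366 = 8170.4884

8170.4884 $/yr


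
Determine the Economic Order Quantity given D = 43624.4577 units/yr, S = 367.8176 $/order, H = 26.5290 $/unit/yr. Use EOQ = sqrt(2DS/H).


2*D*S = 2 * 43624.4577 * 367.8176 = 32091686.6650
2*D*S/H = 1209683.2397
EOQ = sqrt(1209683.2397) = 1099.8560

1099.8560 units


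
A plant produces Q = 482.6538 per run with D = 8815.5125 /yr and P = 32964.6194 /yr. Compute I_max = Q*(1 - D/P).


D/P = 0.2674
1 - D/P = 0.7326
I_max = 482.6538 * 0.7326 = 353.5809

353.5809 units


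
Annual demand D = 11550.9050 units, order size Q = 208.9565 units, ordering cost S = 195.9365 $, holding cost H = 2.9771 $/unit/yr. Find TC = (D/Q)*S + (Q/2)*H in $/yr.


Ordering cost = D*S/Q = 10831.1725
Holding cost = Q*H/2 = 311.0422
TC = 10831.1725 + 311.0422 = 11142.2147

11142.2147 $/yr


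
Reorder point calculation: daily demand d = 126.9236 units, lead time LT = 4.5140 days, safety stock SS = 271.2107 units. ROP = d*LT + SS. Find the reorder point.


d*LT = 126.9236 * 4.5140 = 572.9331
ROP = 572.9331 + 271.2107 = 844.1438

844.1438 units


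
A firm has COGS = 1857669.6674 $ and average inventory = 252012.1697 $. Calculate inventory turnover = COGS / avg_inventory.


Turnover = 1857669.6674 / 252012.1697 = 7.3713

7.3713


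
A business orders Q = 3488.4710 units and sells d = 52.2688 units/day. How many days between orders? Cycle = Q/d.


Cycle = 3488.4710 / 52.2688 = 66.7410

66.7410 days


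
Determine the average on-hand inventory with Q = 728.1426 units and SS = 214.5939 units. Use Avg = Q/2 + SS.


Q/2 = 364.0713
Avg = 364.0713 + 214.5939 = 578.6652

578.6652 units


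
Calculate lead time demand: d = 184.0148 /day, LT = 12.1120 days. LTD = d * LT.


LTD = 184.0148 * 12.1120 = 2228.7873

2228.7873 units


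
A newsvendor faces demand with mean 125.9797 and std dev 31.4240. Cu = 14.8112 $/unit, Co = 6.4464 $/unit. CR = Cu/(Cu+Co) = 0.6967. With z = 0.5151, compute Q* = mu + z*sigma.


CR = Cu/(Cu+Co) = 14.8112/(14.8112+6.4464) = 0.6967
z = 0.5151
Q* = 125.9797 + 0.5151 * 31.4240 = 142.1662

142.1662 units


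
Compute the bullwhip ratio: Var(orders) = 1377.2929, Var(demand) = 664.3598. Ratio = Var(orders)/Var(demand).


BW = 1377.2929 / 664.3598 = 2.0731

2.0731


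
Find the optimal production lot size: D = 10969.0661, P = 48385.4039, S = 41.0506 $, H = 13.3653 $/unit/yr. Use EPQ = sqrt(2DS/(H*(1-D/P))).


1 - D/P = 1 - 0.2267 = 0.7733
H*(1-D/P) = 10.3354
2DS = 900573.4897
EPQ = sqrt(87135.1814) = 295.1867

295.1867 units


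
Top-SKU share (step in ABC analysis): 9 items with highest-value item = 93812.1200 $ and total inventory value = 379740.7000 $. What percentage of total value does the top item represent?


Top item = 93812.1200
Total = 379740.7000
Percentage = 93812.1200 / 379740.7000 * 100 = 24.7043

24.7043%


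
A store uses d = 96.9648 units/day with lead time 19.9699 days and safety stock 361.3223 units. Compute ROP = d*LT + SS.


d*LT = 96.9648 * 19.9699 = 1936.3774
ROP = 1936.3774 + 361.3223 = 2297.6997

2297.6997 units


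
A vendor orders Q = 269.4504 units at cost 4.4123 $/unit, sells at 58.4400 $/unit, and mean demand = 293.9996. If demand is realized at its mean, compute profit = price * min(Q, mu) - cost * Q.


Sales at mu = min(269.4504, 293.9996) = 269.4504
Revenue = 58.4400 * 269.4504 = 15746.6814
Total cost = 4.4123 * 269.4504 = 1188.8960
Profit = 15746.6814 - 1188.8960 = 14557.7854

14557.7854 $


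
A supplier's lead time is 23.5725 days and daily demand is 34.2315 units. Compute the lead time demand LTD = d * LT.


LTD = 34.2315 * 23.5725 = 806.9220

806.9220 units


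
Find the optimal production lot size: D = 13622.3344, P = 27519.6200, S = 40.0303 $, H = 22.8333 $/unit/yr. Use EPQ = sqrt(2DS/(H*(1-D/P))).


1 - D/P = 1 - 0.4950 = 0.5050
H*(1-D/P) = 11.5307
2DS = 1090612.2655
EPQ = sqrt(94583.2308) = 307.5439

307.5439 units


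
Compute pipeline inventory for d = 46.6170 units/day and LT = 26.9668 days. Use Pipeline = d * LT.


Pipeline = 46.6170 * 26.9668 = 1257.1113

1257.1113 units


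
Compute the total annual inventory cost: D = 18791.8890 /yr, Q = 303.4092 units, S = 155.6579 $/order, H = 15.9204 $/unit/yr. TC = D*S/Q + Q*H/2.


Ordering cost = D*S/Q = 9640.7953
Holding cost = Q*H/2 = 2415.1979
TC = 9640.7953 + 2415.1979 = 12055.9932

12055.9932 $/yr


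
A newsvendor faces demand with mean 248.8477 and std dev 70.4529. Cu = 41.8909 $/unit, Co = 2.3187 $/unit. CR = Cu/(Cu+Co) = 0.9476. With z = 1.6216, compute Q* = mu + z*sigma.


CR = Cu/(Cu+Co) = 41.8909/(41.8909+2.3187) = 0.9476
z = 1.6216
Q* = 248.8477 + 1.6216 * 70.4529 = 363.0941

363.0941 units


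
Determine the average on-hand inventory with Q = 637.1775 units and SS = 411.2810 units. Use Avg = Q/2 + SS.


Q/2 = 318.5888
Avg = 318.5888 + 411.2810 = 729.8698

729.8698 units


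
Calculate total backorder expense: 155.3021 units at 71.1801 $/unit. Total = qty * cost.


Total = 155.3021 * 71.1801 = 11054.4190

11054.4190 $


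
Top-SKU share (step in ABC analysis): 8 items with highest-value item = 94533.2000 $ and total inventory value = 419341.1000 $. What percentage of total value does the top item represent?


Top item = 94533.2000
Total = 419341.1000
Percentage = 94533.2000 / 419341.1000 * 100 = 22.5433

22.5433%


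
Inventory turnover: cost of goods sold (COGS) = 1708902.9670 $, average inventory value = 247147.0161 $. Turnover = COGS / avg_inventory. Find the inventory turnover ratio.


Turnover = 1708902.9670 / 247147.0161 = 6.9145

6.9145


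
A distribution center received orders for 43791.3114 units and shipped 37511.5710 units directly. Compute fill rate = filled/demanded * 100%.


FR = 37511.5710 / 43791.3114 * 100 = 85.6598

85.6598%


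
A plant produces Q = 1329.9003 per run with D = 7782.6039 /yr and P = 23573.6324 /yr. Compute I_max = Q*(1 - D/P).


D/P = 0.3301
1 - D/P = 0.6699
I_max = 1329.9003 * 0.6699 = 890.8467

890.8467 units


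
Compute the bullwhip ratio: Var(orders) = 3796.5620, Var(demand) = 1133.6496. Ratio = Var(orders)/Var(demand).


BW = 3796.5620 / 1133.6496 = 3.3490

3.3490


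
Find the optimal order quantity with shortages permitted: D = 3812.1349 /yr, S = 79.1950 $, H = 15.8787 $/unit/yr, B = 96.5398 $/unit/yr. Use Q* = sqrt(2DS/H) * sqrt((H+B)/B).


sqrt(2DS/H) = 195.0027
sqrt((H+B)/B) = 1.0791
Q* = 195.0027 * 1.0791 = 210.4293

210.4293 units


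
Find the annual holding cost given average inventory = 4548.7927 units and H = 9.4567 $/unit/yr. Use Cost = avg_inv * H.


Cost = 4548.7927 * 9.4567 = 43016.5679

43016.5679 $/yr


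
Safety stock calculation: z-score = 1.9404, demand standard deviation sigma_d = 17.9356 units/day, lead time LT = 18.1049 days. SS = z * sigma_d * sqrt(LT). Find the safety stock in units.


sqrt(LT) = sqrt(18.1049) = 4.2550
SS = 1.9404 * 17.9356 * 4.2550 = 148.0830

148.0830 units


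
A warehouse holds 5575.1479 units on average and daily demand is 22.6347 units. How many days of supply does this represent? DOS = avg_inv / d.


DOS = 5575.1479 / 22.6347 = 246.3098

246.3098 days


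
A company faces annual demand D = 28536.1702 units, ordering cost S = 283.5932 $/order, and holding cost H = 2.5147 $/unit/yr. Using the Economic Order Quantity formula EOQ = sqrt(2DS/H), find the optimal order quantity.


2*D*S = 2 * 28536.1702 * 283.5932 = 16185327.6455
2*D*S/H = 6436285.6983
EOQ = sqrt(6436285.6983) = 2536.9836

2536.9836 units


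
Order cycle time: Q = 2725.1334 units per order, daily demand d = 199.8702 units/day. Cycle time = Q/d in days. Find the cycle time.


Cycle = 2725.1334 / 199.8702 = 13.6345

13.6345 days


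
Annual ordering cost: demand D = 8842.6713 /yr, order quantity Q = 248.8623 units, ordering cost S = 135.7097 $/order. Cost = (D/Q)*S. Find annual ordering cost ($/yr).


Number of orders = D/Q = 35.5324
Cost = 35.5324 * 135.7097 = 4822.0894

4822.0894 $/yr


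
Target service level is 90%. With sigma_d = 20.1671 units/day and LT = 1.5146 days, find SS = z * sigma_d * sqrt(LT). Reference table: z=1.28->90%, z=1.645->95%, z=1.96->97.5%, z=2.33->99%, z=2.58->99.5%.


From the table, SL = 90% corresponds to z = 1.28
sqrt(LT) = sqrt(1.5146) = 1.2307
SS = 1.28 * 20.1671 * 1.2307 = 31.7689

31.7689 units


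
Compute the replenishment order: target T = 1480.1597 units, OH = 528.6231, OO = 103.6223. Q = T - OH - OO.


Inventory position = OH + OO = 528.6231 + 103.6223 = 632.2454
Q = 1480.1597 - 632.2454 = 847.9143

847.9143 units


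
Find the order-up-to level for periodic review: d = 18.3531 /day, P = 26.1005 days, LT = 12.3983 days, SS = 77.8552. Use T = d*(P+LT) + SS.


P + LT = 38.4988
d*(P+LT) = 18.3531 * 38.4988 = 706.5723
T = 706.5723 + 77.8552 = 784.4275

784.4275 units


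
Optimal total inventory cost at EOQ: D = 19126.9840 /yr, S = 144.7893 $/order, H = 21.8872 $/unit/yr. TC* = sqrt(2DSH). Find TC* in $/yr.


2*D*S*H = 121228062.7567
TC* = sqrt(121228062.7567) = 11010.3616

11010.3616 $/yr


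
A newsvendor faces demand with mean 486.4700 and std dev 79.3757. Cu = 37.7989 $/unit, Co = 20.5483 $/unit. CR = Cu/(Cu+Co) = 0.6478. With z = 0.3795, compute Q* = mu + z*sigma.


CR = Cu/(Cu+Co) = 37.7989/(37.7989+20.5483) = 0.6478
z = 0.3795
Q* = 486.4700 + 0.3795 * 79.3757 = 516.5931

516.5931 units


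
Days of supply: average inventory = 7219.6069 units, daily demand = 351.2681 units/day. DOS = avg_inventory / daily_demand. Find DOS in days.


DOS = 7219.6069 / 351.2681 = 20.5530

20.5530 days


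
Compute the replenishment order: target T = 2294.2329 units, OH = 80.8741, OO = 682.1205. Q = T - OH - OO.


Inventory position = OH + OO = 80.8741 + 682.1205 = 762.9946
Q = 2294.2329 - 762.9946 = 1531.2383

1531.2383 units


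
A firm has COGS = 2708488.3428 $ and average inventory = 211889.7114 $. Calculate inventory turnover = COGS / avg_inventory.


Turnover = 2708488.3428 / 211889.7114 = 12.7825

12.7825


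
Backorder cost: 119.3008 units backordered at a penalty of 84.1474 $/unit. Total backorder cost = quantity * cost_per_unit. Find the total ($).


Total = 119.3008 * 84.1474 = 10038.8521

10038.8521 $


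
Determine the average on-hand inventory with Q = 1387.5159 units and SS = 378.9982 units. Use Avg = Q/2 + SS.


Q/2 = 693.7580
Avg = 693.7580 + 378.9982 = 1072.7562

1072.7562 units


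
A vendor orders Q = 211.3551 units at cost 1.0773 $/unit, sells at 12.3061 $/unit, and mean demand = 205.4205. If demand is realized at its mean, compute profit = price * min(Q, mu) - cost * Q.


Sales at mu = min(211.3551, 205.4205) = 205.4205
Revenue = 12.3061 * 205.4205 = 2527.9252
Total cost = 1.0773 * 211.3551 = 227.6928
Profit = 2527.9252 - 227.6928 = 2300.2324

2300.2324 $


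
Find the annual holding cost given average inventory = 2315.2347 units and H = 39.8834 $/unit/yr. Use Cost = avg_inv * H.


Cost = 2315.2347 * 39.8834 = 92339.4316

92339.4316 $/yr


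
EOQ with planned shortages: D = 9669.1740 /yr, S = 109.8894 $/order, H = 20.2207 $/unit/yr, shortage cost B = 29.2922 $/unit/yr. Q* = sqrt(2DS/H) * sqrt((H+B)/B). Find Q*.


sqrt(2DS/H) = 324.1824
sqrt((H+B)/B) = 1.3001
Q* = 324.1824 * 1.3001 = 421.4758

421.4758 units


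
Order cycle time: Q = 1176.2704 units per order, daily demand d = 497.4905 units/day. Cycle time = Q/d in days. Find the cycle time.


Cycle = 1176.2704 / 497.4905 = 2.3644

2.3644 days


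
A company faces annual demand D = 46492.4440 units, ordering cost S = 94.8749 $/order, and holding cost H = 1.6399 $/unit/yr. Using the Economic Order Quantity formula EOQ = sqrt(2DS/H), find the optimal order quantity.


2*D*S = 2 * 46492.4440 * 94.8749 = 8821931.9505
2*D*S/H = 5379554.8207
EOQ = sqrt(5379554.8207) = 2319.3867

2319.3867 units


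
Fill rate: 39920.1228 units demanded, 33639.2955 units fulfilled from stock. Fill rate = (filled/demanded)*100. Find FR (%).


FR = 33639.2955 / 39920.1228 * 100 = 84.2665

84.2665%


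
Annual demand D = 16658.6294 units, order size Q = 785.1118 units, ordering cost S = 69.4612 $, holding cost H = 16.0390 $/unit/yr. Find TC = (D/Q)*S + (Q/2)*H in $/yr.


Ordering cost = D*S/Q = 1473.8390
Holding cost = Q*H/2 = 6296.2041
TC = 1473.8390 + 6296.2041 = 7770.0431

7770.0431 $/yr


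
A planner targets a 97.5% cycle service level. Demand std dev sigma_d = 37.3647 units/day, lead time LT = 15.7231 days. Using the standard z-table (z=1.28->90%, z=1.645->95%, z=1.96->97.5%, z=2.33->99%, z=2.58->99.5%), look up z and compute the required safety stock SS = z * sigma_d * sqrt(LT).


From the table, SL = 97.5% corresponds to z = 1.96
sqrt(LT) = sqrt(15.7231) = 3.9652
SS = 1.96 * 37.3647 * 3.9652 = 290.3933

290.3933 units


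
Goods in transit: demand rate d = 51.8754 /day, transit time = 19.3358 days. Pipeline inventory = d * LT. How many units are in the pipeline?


Pipeline = 51.8754 * 19.3358 = 1003.0524

1003.0524 units


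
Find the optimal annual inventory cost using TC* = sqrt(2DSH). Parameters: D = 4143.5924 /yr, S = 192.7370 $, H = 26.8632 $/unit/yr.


2*D*S*H = 42907169.2852
TC* = sqrt(42907169.2852) = 6550.3564

6550.3564 $/yr


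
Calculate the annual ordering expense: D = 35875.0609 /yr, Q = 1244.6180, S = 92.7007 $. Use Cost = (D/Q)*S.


Number of orders = D/Q = 28.8242
Cost = 28.8242 * 92.7007 = 2672.0193

2672.0193 $/yr


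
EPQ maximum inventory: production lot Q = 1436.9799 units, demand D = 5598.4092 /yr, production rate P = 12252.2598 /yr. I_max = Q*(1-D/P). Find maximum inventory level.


D/P = 0.4569
1 - D/P = 0.5431
I_max = 1436.9799 * 0.5431 = 780.3825

780.3825 units


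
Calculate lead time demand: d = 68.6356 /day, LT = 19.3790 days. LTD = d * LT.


LTD = 68.6356 * 19.3790 = 1330.0893

1330.0893 units


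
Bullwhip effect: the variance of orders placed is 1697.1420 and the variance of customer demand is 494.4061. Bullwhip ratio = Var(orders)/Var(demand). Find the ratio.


BW = 1697.1420 / 494.4061 = 3.4327

3.4327


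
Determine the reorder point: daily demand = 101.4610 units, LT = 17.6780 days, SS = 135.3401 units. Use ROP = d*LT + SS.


d*LT = 101.4610 * 17.6780 = 1793.6276
ROP = 1793.6276 + 135.3401 = 1928.9677

1928.9677 units


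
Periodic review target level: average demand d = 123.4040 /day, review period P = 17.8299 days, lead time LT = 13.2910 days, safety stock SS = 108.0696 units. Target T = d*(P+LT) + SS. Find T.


P + LT = 31.1209
d*(P+LT) = 123.4040 * 31.1209 = 3840.4435
T = 3840.4435 + 108.0696 = 3948.5131

3948.5131 units


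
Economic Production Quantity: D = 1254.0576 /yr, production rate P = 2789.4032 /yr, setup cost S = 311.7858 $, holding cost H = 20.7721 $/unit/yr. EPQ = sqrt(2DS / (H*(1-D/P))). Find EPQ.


1 - D/P = 1 - 0.4496 = 0.5504
H*(1-D/P) = 11.4334
2DS = 781994.7041
EPQ = sqrt(68395.6613) = 261.5256

261.5256 units


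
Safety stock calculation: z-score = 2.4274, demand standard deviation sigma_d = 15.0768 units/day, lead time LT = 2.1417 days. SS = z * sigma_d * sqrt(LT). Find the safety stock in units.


sqrt(LT) = sqrt(2.1417) = 1.4635
SS = 2.4274 * 15.0768 * 1.4635 = 53.5587

53.5587 units


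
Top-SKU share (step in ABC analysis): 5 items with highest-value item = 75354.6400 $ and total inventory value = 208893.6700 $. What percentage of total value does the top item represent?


Top item = 75354.6400
Total = 208893.6700
Percentage = 75354.6400 / 208893.6700 * 100 = 36.0732

36.0732%


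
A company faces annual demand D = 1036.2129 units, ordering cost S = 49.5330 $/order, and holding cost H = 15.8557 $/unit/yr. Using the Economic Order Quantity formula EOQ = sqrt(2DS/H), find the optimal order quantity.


2*D*S = 2 * 1036.2129 * 49.5330 = 102653.4672
2*D*S/H = 6474.2312
EOQ = sqrt(6474.2312) = 80.4626

80.4626 units


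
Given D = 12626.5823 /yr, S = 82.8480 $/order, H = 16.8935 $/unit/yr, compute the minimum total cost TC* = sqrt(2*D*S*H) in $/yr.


2*D*S*H = 35344144.5230
TC* = sqrt(35344144.5230) = 5945.0942

5945.0942 $/yr


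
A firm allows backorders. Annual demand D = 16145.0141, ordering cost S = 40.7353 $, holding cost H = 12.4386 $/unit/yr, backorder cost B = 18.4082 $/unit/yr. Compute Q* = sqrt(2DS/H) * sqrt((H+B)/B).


sqrt(2DS/H) = 325.1876
sqrt((H+B)/B) = 1.2945
Q* = 325.1876 * 1.2945 = 420.9527

420.9527 units


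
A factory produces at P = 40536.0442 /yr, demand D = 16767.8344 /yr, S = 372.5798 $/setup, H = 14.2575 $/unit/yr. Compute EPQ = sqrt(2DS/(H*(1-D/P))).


1 - D/P = 1 - 0.4137 = 0.5863
H*(1-D/P) = 8.3599
2DS = 12494712.7744
EPQ = sqrt(1494609.6756) = 1222.5423

1222.5423 units


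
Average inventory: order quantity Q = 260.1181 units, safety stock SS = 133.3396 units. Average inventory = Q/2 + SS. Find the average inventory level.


Q/2 = 130.0591
Avg = 130.0591 + 133.3396 = 263.3986

263.3986 units


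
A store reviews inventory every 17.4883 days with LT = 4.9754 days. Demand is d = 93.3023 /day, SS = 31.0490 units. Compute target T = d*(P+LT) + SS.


P + LT = 22.4637
d*(P+LT) = 93.3023 * 22.4637 = 2095.9149
T = 2095.9149 + 31.0490 = 2126.9639

2126.9639 units


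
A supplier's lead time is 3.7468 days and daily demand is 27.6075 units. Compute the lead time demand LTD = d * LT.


LTD = 27.6075 * 3.7468 = 103.4398

103.4398 units


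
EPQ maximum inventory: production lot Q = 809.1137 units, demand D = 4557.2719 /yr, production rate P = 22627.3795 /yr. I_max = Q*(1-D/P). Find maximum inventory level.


D/P = 0.2014
1 - D/P = 0.7986
I_max = 809.1137 * 0.7986 = 646.1540

646.1540 units


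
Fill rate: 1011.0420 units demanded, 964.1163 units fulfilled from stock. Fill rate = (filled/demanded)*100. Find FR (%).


FR = 964.1163 / 1011.0420 * 100 = 95.3587

95.3587%


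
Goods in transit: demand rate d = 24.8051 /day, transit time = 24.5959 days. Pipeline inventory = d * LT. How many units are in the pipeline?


Pipeline = 24.8051 * 24.5959 = 610.1038

610.1038 units


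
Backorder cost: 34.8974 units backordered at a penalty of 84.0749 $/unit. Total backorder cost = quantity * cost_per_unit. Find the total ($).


Total = 34.8974 * 84.0749 = 2933.9954

2933.9954 $


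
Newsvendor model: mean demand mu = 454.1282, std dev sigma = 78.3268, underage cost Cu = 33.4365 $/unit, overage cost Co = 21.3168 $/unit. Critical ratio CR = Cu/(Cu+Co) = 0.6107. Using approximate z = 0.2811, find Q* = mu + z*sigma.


CR = Cu/(Cu+Co) = 33.4365/(33.4365+21.3168) = 0.6107
z = 0.2811
Q* = 454.1282 + 0.2811 * 78.3268 = 476.1459

476.1459 units


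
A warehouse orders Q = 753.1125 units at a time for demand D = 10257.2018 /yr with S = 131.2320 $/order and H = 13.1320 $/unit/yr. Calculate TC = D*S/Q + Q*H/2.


Ordering cost = D*S/Q = 1787.3467
Holding cost = Q*H/2 = 4944.9367
TC = 1787.3467 + 4944.9367 = 6732.2833

6732.2833 $/yr


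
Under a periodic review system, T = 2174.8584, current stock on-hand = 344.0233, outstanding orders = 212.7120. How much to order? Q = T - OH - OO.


Inventory position = OH + OO = 344.0233 + 212.7120 = 556.7353
Q = 2174.8584 - 556.7353 = 1618.1231

1618.1231 units


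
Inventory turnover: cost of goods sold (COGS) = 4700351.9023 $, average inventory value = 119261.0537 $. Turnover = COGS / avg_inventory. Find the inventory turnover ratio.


Turnover = 4700351.9023 / 119261.0537 = 39.4123

39.4123


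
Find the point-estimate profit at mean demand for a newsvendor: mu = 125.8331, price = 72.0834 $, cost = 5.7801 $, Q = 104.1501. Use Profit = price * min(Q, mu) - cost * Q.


Sales at mu = min(104.1501, 125.8331) = 104.1501
Revenue = 72.0834 * 104.1501 = 7507.4933
Total cost = 5.7801 * 104.1501 = 601.9980
Profit = 7507.4933 - 601.9980 = 6905.4953

6905.4953 $


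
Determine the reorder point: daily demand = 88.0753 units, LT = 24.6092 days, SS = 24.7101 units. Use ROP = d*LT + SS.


d*LT = 88.0753 * 24.6092 = 2167.4627
ROP = 2167.4627 + 24.7101 = 2192.1728

2192.1728 units


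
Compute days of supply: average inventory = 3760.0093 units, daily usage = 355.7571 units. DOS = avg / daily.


DOS = 3760.0093 / 355.7571 = 10.5690

10.5690 days


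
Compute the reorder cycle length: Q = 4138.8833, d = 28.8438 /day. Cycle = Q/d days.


Cycle = 4138.8833 / 28.8438 = 143.4930

143.4930 days


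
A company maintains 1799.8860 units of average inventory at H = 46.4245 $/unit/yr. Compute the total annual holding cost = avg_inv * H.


Cost = 1799.8860 * 46.4245 = 83558.8076

83558.8076 $/yr


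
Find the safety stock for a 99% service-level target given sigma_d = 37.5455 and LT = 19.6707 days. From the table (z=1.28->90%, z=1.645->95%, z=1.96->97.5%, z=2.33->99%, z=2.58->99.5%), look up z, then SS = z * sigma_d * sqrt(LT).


From the table, SL = 99% corresponds to z = 2.33
sqrt(LT) = sqrt(19.6707) = 4.4352
SS = 2.33 * 37.5455 * 4.4352 = 387.9928

387.9928 units


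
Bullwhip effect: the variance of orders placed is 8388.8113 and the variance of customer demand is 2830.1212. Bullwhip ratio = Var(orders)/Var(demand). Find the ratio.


BW = 8388.8113 / 2830.1212 = 2.9641

2.9641


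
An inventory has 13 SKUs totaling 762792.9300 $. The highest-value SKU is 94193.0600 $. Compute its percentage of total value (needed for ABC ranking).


Top item = 94193.0600
Total = 762792.9300
Percentage = 94193.0600 / 762792.9300 * 100 = 12.3484

12.3484%


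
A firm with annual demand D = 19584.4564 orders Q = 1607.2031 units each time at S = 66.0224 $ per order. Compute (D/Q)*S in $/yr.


Number of orders = D/Q = 12.1854
Cost = 12.1854 * 66.0224 = 804.5111

804.5111 $/yr


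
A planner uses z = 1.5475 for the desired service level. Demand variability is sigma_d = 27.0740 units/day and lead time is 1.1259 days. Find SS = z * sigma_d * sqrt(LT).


sqrt(LT) = sqrt(1.1259) = 1.0611
SS = 1.5475 * 27.0740 * 1.0611 = 44.4563

44.4563 units


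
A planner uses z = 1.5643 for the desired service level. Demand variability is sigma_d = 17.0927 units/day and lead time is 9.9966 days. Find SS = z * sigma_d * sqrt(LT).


sqrt(LT) = sqrt(9.9966) = 3.1617
SS = 1.5643 * 17.0927 * 3.1617 = 84.5390

84.5390 units


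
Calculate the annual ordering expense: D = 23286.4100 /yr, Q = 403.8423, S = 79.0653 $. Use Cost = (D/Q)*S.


Number of orders = D/Q = 57.6621
Cost = 57.6621 * 79.0653 = 4559.0742

4559.0742 $/yr


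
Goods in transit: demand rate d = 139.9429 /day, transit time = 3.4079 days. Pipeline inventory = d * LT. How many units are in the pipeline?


Pipeline = 139.9429 * 3.4079 = 476.9114

476.9114 units


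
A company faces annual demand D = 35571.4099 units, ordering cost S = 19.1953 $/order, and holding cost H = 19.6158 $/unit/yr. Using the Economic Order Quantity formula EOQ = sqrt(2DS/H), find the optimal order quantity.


2*D*S = 2 * 35571.4099 * 19.1953 = 1365607.7689
2*D*S/H = 69617.7453
EOQ = sqrt(69617.7453) = 263.8517

263.8517 units


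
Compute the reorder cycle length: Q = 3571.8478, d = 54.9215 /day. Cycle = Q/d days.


Cycle = 3571.8478 / 54.9215 = 65.0355

65.0355 days


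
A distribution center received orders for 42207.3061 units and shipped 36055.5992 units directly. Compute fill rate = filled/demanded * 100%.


FR = 36055.5992 / 42207.3061 * 100 = 85.4250

85.4250%


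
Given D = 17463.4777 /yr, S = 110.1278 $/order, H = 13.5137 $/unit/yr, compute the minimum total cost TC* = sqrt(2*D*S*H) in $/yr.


2*D*S*H = 51979484.3191
TC* = sqrt(51979484.3191) = 7209.6799

7209.6799 $/yr


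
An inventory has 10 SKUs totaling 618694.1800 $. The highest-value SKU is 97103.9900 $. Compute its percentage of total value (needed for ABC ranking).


Top item = 97103.9900
Total = 618694.1800
Percentage = 97103.9900 / 618694.1800 * 100 = 15.6950

15.6950%


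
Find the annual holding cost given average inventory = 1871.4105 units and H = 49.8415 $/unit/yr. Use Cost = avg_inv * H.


Cost = 1871.4105 * 49.8415 = 93273.9064

93273.9064 $/yr


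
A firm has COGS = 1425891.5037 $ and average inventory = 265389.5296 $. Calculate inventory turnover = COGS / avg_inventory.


Turnover = 1425891.5037 / 265389.5296 = 5.3728

5.3728


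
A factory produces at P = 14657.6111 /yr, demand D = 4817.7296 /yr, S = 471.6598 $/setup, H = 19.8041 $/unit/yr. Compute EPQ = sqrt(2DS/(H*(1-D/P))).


1 - D/P = 1 - 0.3287 = 0.6713
H*(1-D/P) = 13.2948
2DS = 4544658.7592
EPQ = sqrt(341837.3358) = 584.6686

584.6686 units


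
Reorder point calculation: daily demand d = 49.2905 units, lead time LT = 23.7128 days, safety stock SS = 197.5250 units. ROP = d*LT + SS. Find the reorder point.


d*LT = 49.2905 * 23.7128 = 1168.8158
ROP = 1168.8158 + 197.5250 = 1366.3408

1366.3408 units


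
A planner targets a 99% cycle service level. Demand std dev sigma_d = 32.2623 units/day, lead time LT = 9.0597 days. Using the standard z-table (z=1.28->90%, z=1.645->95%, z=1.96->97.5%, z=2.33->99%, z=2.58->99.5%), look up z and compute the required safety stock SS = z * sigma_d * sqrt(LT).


From the table, SL = 99% corresponds to z = 2.33
sqrt(LT) = sqrt(9.0597) = 3.0099
SS = 2.33 * 32.2623 * 3.0099 = 226.2602

226.2602 units


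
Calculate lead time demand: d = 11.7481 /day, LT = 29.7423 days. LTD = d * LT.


LTD = 11.7481 * 29.7423 = 349.4155

349.4155 units


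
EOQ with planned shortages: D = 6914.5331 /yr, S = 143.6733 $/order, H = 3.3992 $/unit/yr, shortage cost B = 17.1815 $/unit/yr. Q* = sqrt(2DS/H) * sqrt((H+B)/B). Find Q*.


sqrt(2DS/H) = 764.5328
sqrt((H+B)/B) = 1.0945
Q* = 764.5328 * 1.0945 = 836.7498

836.7498 units


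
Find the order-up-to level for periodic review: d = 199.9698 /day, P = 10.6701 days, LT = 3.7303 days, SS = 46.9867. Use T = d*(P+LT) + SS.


P + LT = 14.4004
d*(P+LT) = 199.9698 * 14.4004 = 2879.6451
T = 2879.6451 + 46.9867 = 2926.6318

2926.6318 units


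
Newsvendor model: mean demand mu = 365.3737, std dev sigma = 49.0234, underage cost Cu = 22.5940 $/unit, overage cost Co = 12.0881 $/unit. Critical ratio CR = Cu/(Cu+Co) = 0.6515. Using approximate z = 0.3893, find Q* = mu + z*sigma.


CR = Cu/(Cu+Co) = 22.5940/(22.5940+12.0881) = 0.6515
z = 0.3893
Q* = 365.3737 + 0.3893 * 49.0234 = 384.4585

384.4585 units


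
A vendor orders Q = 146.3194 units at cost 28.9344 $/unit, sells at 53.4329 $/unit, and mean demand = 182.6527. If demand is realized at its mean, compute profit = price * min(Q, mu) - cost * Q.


Sales at mu = min(146.3194, 182.6527) = 146.3194
Revenue = 53.4329 * 146.3194 = 7818.2699
Total cost = 28.9344 * 146.3194 = 4233.6640
Profit = 7818.2699 - 4233.6640 = 3584.6058

3584.6058 $


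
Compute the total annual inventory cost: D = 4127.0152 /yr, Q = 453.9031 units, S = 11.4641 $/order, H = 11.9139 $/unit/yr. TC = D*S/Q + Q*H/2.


Ordering cost = D*S/Q = 104.2348
Holding cost = Q*H/2 = 2703.8781
TC = 104.2348 + 2703.8781 = 2808.1129

2808.1129 $/yr


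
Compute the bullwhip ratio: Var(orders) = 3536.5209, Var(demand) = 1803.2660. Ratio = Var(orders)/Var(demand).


BW = 3536.5209 / 1803.2660 = 1.9612

1.9612


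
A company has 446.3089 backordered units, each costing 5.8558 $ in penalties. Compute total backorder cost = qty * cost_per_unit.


Total = 446.3089 * 5.8558 = 2613.4957

2613.4957 $


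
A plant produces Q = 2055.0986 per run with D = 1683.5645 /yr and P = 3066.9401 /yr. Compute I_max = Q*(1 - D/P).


D/P = 0.5489
1 - D/P = 0.4511
I_max = 2055.0986 * 0.4511 = 926.9738

926.9738 units


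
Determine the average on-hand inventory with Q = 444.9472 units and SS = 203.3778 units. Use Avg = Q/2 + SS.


Q/2 = 222.4736
Avg = 222.4736 + 203.3778 = 425.8514

425.8514 units


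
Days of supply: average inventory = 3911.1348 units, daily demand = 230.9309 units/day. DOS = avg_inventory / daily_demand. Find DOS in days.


DOS = 3911.1348 / 230.9309 = 16.9364

16.9364 days


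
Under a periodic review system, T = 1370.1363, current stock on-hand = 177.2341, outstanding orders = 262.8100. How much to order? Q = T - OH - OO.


Inventory position = OH + OO = 177.2341 + 262.8100 = 440.0441
Q = 1370.1363 - 440.0441 = 930.0922

930.0922 units


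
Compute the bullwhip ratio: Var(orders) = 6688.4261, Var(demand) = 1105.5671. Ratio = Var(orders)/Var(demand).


BW = 6688.4261 / 1105.5671 = 6.0498

6.0498


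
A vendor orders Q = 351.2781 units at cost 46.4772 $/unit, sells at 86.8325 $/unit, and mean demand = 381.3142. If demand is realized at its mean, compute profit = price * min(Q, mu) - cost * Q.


Sales at mu = min(351.2781, 381.3142) = 351.2781
Revenue = 86.8325 * 351.2781 = 30502.3556
Total cost = 46.4772 * 351.2781 = 16326.4225
Profit = 30502.3556 - 16326.4225 = 14175.9331

14175.9331 $


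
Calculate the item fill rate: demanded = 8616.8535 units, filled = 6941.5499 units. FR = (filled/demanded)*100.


FR = 6941.5499 / 8616.8535 * 100 = 80.5578

80.5578%


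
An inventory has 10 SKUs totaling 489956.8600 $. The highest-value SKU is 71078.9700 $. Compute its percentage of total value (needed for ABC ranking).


Top item = 71078.9700
Total = 489956.8600
Percentage = 71078.9700 / 489956.8600 * 100 = 14.5072

14.5072%


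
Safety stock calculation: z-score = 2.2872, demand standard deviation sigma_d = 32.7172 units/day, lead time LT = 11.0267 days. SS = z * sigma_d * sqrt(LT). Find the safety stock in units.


sqrt(LT) = sqrt(11.0267) = 3.3206
SS = 2.2872 * 32.7172 * 3.3206 = 248.4866

248.4866 units


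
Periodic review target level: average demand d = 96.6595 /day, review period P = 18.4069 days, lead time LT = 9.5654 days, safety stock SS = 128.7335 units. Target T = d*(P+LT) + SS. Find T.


P + LT = 27.9723
d*(P+LT) = 96.6595 * 27.9723 = 2703.7885
T = 2703.7885 + 128.7335 = 2832.5220

2832.5220 units


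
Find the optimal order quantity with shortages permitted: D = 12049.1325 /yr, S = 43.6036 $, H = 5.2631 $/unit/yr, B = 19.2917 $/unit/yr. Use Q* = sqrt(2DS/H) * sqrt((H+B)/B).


sqrt(2DS/H) = 446.8207
sqrt((H+B)/B) = 1.1282
Q* = 446.8207 * 1.1282 = 504.0994

504.0994 units


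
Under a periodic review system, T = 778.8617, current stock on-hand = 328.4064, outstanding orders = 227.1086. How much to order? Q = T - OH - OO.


Inventory position = OH + OO = 328.4064 + 227.1086 = 555.5150
Q = 778.8617 - 555.5150 = 223.3467

223.3467 units


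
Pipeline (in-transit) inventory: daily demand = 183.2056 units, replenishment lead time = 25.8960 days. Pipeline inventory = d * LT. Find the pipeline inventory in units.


Pipeline = 183.2056 * 25.8960 = 4744.2922

4744.2922 units


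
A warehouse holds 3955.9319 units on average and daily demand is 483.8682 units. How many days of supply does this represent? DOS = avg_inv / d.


DOS = 3955.9319 / 483.8682 = 8.1756

8.1756 days


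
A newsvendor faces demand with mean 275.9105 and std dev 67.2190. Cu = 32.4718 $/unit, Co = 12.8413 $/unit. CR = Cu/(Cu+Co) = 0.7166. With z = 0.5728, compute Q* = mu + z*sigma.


CR = Cu/(Cu+Co) = 32.4718/(32.4718+12.8413) = 0.7166
z = 0.5728
Q* = 275.9105 + 0.5728 * 67.2190 = 314.4135

314.4135 units


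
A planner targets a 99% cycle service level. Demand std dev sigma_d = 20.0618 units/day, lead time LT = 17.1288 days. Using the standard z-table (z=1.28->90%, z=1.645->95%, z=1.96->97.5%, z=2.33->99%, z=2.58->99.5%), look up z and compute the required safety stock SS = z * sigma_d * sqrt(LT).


From the table, SL = 99% corresponds to z = 2.33
sqrt(LT) = sqrt(17.1288) = 4.1387
SS = 2.33 * 20.0618 * 4.1387 = 193.4592

193.4592 units


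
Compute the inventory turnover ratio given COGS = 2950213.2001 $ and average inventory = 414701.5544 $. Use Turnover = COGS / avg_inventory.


Turnover = 2950213.2001 / 414701.5544 = 7.1141

7.1141


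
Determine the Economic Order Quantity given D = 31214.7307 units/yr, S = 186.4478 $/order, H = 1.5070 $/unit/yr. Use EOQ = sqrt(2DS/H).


2*D*S = 2 * 31214.7307 * 186.4478 = 11639835.7332
2*D*S/H = 7723845.8747
EOQ = sqrt(7723845.8747) = 2779.1808

2779.1808 units


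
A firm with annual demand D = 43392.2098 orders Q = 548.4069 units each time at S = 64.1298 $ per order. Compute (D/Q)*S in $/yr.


Number of orders = D/Q = 79.1241
Cost = 79.1241 * 64.1298 = 5074.2136

5074.2136 $/yr


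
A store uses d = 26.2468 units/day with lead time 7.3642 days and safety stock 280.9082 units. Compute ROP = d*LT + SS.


d*LT = 26.2468 * 7.3642 = 193.2867
ROP = 193.2867 + 280.9082 = 474.1949

474.1949 units


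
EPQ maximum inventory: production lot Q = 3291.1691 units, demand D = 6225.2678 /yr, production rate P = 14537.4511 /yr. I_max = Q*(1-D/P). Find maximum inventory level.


D/P = 0.4282
1 - D/P = 0.5718
I_max = 3291.1691 * 0.5718 = 1881.8155

1881.8155 units


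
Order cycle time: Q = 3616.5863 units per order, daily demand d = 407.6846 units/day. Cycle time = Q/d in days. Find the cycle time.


Cycle = 3616.5863 / 407.6846 = 8.8710

8.8710 days


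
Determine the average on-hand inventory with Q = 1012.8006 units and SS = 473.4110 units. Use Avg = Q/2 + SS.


Q/2 = 506.4003
Avg = 506.4003 + 473.4110 = 979.8113

979.8113 units


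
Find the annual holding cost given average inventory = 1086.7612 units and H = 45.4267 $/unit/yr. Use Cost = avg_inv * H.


Cost = 1086.7612 * 45.4267 = 49367.9750

49367.9750 $/yr


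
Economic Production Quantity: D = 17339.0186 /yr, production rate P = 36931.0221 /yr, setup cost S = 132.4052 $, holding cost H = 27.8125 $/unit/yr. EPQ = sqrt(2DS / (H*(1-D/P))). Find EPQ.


1 - D/P = 1 - 0.4695 = 0.5305
H*(1-D/P) = 14.7546
2DS = 4591552.4511
EPQ = sqrt(311194.5619) = 557.8482

557.8482 units


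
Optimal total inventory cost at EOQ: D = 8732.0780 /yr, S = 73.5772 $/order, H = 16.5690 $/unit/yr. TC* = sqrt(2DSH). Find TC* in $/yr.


2*D*S*H = 21290563.5261
TC* = sqrt(21290563.5261) = 4614.1699

4614.1699 $/yr


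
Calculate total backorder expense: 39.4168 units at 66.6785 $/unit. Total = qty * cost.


Total = 39.4168 * 66.6785 = 2628.2531

2628.2531 $


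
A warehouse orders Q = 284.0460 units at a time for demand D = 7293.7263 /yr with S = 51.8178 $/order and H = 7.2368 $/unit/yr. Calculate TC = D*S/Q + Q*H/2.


Ordering cost = D*S/Q = 1330.5762
Holding cost = Q*H/2 = 1027.7920
TC = 1330.5762 + 1027.7920 = 2358.3683

2358.3683 $/yr


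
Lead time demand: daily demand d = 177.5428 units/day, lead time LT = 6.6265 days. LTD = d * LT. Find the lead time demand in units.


LTD = 177.5428 * 6.6265 = 1176.4874

1176.4874 units


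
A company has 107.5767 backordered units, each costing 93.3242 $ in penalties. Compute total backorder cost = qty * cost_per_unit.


Total = 107.5767 * 93.3242 = 10039.5095

10039.5095 $


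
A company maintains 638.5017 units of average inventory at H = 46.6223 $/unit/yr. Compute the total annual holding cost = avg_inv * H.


Cost = 638.5017 * 46.6223 = 29768.4178

29768.4178 $/yr


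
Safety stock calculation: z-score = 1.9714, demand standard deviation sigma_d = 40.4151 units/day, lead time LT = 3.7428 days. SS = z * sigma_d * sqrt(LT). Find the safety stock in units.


sqrt(LT) = sqrt(3.7428) = 1.9346
SS = 1.9714 * 40.4151 * 1.9346 = 154.1405

154.1405 units


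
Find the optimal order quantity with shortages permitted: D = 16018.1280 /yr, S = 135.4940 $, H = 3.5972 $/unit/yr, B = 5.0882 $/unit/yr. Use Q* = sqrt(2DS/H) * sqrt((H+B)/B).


sqrt(2DS/H) = 1098.4963
sqrt((H+B)/B) = 1.3065
Q* = 1098.4963 * 1.3065 = 1435.1968

1435.1968 units


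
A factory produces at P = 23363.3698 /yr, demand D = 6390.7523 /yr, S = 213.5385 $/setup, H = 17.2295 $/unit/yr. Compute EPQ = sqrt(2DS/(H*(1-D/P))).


1 - D/P = 1 - 0.2735 = 0.7265
H*(1-D/P) = 12.5166
2DS = 2729343.3200
EPQ = sqrt(218058.0646) = 466.9669

466.9669 units


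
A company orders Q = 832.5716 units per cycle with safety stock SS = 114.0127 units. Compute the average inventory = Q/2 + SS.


Q/2 = 416.2858
Avg = 416.2858 + 114.0127 = 530.2985

530.2985 units


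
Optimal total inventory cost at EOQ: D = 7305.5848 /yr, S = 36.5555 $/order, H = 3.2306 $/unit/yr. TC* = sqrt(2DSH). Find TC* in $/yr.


2*D*S*H = 1725523.5825
TC* = sqrt(1725523.5825) = 1313.5919

1313.5919 $/yr


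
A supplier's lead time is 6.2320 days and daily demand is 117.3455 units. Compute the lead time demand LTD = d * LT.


LTD = 117.3455 * 6.2320 = 731.2972

731.2972 units


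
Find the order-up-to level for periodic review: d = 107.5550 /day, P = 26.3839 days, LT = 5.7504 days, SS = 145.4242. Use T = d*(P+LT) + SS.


P + LT = 32.1343
d*(P+LT) = 107.5550 * 32.1343 = 3456.2046
T = 3456.2046 + 145.4242 = 3601.6288

3601.6288 units


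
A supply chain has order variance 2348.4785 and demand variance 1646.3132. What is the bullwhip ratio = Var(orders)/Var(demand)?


BW = 2348.4785 / 1646.3132 = 1.4265

1.4265


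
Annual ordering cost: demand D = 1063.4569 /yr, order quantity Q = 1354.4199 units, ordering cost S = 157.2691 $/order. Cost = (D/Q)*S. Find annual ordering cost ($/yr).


Number of orders = D/Q = 0.7852
Cost = 0.7852 * 157.2691 = 123.4838

123.4838 $/yr


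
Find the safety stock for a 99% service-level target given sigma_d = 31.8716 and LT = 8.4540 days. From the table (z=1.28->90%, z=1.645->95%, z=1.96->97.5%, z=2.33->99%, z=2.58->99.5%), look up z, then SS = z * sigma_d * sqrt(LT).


From the table, SL = 99% corresponds to z = 2.33
sqrt(LT) = sqrt(8.4540) = 2.9076
SS = 2.33 * 31.8716 * 2.9076 = 215.9190

215.9190 units


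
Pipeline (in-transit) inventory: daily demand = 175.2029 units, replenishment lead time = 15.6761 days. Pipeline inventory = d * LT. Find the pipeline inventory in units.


Pipeline = 175.2029 * 15.6761 = 2746.4982

2746.4982 units


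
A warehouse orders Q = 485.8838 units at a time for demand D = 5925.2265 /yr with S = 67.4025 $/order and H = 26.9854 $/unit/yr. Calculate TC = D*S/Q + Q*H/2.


Ordering cost = D*S/Q = 821.9559
Holding cost = Q*H/2 = 6555.8843
TC = 821.9559 + 6555.8843 = 7377.8403

7377.8403 $/yr


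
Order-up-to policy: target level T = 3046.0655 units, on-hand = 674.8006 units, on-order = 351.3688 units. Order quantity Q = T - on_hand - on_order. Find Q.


Inventory position = OH + OO = 674.8006 + 351.3688 = 1026.1694
Q = 3046.0655 - 1026.1694 = 2019.8961

2019.8961 units


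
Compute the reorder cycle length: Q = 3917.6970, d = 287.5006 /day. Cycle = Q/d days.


Cycle = 3917.6970 / 287.5006 = 13.6267

13.6267 days


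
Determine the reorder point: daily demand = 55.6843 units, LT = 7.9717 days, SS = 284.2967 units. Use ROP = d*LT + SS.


d*LT = 55.6843 * 7.9717 = 443.8985
ROP = 443.8985 + 284.2967 = 728.1952

728.1952 units


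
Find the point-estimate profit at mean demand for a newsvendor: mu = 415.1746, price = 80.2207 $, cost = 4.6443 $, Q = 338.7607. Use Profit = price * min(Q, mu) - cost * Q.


Sales at mu = min(338.7607, 415.1746) = 338.7607
Revenue = 80.2207 * 338.7607 = 27175.6205
Total cost = 4.6443 * 338.7607 = 1573.3063
Profit = 27175.6205 - 1573.3063 = 25602.3142

25602.3142 $


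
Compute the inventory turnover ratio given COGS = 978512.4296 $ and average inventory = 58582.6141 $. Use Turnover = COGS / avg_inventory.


Turnover = 978512.4296 / 58582.6141 = 16.7031

16.7031
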